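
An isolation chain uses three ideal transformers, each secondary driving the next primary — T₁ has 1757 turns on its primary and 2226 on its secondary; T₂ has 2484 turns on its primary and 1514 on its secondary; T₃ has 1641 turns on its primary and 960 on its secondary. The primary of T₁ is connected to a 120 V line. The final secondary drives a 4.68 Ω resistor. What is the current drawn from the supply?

I_supply ≈ 5.23 A

After T₁: V = 120.00 × 2226/1757 = 152.03 V.
After T₂: V = 152.03 × 1514/2484 = 92.664 V.
After T₃: V = 92.664 × 960/1641 = 54.209 V.
I_load = 54.209/4.68 = 11.583 A, so P_out = 54.209 × 11.583 = 627.91 W.
All ideal ⇒ P_in = P_out, so I_supply = 627.91/120 = 5.23 A.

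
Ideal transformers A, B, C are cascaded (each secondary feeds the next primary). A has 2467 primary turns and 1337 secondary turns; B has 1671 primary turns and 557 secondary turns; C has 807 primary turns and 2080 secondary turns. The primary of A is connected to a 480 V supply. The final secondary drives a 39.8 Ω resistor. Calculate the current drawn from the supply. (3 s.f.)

I_supply ≈ 2.61 A

Secondary of A: V = 480.00 × 1337/2467 = 260.14 V.
Secondary of B: V = 260.14 × 557/1671 = 86.713 V.
Secondary of C: V = 86.713 × 2080/807 = 223.50 V.
I_load = 223.50/39.8 = 5.6155 A, so P_out = 223.50 × 5.6155 = 1255.0 W.
All ideal ⇒ P_in = P_out, so I_supply = 1255.0/480 = 2.61 A.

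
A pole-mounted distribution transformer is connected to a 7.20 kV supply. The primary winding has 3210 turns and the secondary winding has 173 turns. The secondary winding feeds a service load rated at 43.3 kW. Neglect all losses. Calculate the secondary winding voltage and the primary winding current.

V_s = V_p × N_s/N_p = 7200 × 173/3210 = 388.04 V.
I_s = P/V_s = 43300/388.04 = 111.59 A.
I_p = I_s × N_s/N_p = 111.59 × 173/3210 = 6.01 A.

V_s ≈ 388 V, I_p ≈ 6.01 A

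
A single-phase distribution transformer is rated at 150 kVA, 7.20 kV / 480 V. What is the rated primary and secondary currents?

I_p ≈ 20.8 A, I_s ≈ 312 A

I_p = S/V_p = 150000/7200 = 20.8 A.
I_s = S/V_s = 150000/480 = 312 A.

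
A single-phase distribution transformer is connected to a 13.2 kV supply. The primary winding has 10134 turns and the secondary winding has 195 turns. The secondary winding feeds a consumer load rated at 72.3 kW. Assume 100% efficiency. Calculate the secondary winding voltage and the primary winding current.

V_s = V_p × N_s/N_p = 13200 × 195/10134 = 254.00 V.
I_s = P/V_s = 72300/254.00 = 284.65 A.
I_p = I_s × N_s/N_p = 284.65 × 195/10134 = 5.48 A.

V_s ≈ 254 V, I_p ≈ 5.48 A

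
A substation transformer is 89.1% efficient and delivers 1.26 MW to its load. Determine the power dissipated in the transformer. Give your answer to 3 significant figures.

P_in = P_out/η = 1.26×10^6/0.891 = 1.41414×10^6 W.
P_loss = P_in − P_out = 1.41414×10^6 − 1.26×10^6 = 154000 W.

P_loss ≈ 154000 W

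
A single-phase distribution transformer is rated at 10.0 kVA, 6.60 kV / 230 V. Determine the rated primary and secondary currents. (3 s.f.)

I_p = S/V_p = 10000/6600 = 1.52 A.
I_s = S/V_s = 10000/230 = 43.5 A.

I_p ≈ 1.52 A, I_s ≈ 43.5 A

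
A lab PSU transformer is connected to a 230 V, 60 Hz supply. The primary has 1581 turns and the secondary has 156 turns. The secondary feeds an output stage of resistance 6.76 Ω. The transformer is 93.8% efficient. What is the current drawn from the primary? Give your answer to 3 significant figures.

I_p ≈ 0.353 A

V_s = 230 × 156/1581 = 22.694 V.
I_s = V_s/R = 22.694/6.76 = 3.3572 A.
P_out = V_s I_s = 22.694 × 3.3572 = 76.189 W.
P_in = P_out/η = 76.189/0.938 = 81.225 W.
I_p = P_in/V_p = 81.225/230 = 0.353 A.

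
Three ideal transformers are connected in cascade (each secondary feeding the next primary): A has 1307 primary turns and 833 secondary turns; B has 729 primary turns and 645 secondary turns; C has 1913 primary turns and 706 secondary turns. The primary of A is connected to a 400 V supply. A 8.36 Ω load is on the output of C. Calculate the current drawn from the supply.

I_supply ≈ 2.07 A

Secondary of A: V = 400.00 × 833/1307 = 254.93 V.
Secondary of B: V = 254.93 × 645/729 = 225.56 V.
Secondary of C: V = 225.56 × 706/1913 = 83.244 V.
I_load = 83.244/8.36 = 9.9574 A, so P_out = 83.244 × 9.9574 = 828.89 W.
All ideal ⇒ P_in = P_out, so I_supply = 828.89/400 = 2.07 A.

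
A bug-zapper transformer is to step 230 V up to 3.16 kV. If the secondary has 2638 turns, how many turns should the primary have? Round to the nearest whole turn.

N_p = 192 turns

N_p/N_s = V_p/V_s, so N_p = 2638 × 230/3160 = 192.0 ≈ 192 turns.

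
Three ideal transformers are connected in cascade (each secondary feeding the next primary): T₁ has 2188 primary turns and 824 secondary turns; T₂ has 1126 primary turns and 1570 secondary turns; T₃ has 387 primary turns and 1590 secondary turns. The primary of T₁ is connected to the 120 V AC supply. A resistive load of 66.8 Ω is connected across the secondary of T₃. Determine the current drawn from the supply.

I_supply ≈ 8.36 A

Secondary of T₁: V = 120.00 × 824/2188 = 45.192 V.
Secondary of T₂: V = 45.192 × 1570/1126 = 63.012 V.
Secondary of T₃: V = 63.012 × 1590/387 = 258.89 V.
I_load = 258.89/66.8 = 3.8755 A, so P_out = 258.89 × 3.8755 = 1003.3 W.
All ideal ⇒ P_in = P_out, so I_supply = 1003.3/120 = 8.36 A.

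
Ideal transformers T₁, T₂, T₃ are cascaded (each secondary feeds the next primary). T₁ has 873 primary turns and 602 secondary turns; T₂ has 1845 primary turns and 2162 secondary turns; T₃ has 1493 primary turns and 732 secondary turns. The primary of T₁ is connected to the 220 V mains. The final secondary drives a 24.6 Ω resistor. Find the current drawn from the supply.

I_supply ≈ 1.40 A

Secondary of T₁: V = 220.00 × 602/873 = 151.71 V.
Secondary of T₂: V = 151.71 × 2162/1845 = 177.77 V.
Secondary of T₃: V = 177.77 × 732/1493 = 87.160 V.
I_load = 87.160/24.6 = 3.5431 A, so P_out = 87.160 × 3.5431 = 308.81 W.
All ideal ⇒ P_in = P_out, so I_supply = 308.81/220 = 1.40 A.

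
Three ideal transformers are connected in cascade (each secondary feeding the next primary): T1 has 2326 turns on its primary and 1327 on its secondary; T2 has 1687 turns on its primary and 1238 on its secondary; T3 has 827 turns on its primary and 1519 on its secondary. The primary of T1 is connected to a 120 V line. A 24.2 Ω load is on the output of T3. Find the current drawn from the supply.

Secondary of T1: V = 120.00 × 1327/2326 = 68.461 V.
Secondary of T2: V = 68.461 × 1238/1687 = 50.240 V.
Secondary of T3: V = 50.240 × 1519/827 = 92.278 V.
I_load = 92.278/24.2 = 3.8132 A, so P_out = 92.278 × 3.8132 = 351.87 W.
All ideal ⇒ P_in = P_out, so I_supply = 351.87/120 = 2.93 A.

I_supply ≈ 2.93 A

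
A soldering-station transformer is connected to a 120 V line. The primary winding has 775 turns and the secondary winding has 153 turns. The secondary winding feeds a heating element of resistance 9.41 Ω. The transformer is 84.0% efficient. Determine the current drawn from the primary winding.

I_p ≈ 0.592 A

V_s = 120 × 153/775 = 23.690 V.
I_s = V_s/R = 23.690/9.41 = 2.5176 A.
P_out = V_s I_s = 23.690 × 2.5176 = 59.642 W.
P_in = P_out/η = 59.642/0.840 = 71.002 W.
I_p = P_in/V_p = 71.002/120 = 0.592 A.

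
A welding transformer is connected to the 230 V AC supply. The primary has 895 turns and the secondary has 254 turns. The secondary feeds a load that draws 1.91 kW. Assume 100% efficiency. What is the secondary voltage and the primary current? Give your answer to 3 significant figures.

V_s ≈ 65.3 V, I_p ≈ 8.30 A

V_s = V_p × N_s/N_p = 230 × 254/895 = 65.274 V.
I_s = P/V_s = 1910/65.274 = 29.261 A.
I_p = I_s × N_s/N_p = 29.261 × 254/895 = 8.30 A.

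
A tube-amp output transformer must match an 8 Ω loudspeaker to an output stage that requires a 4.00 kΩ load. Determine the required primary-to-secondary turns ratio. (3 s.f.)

N_p/N_s ≈ 22.4

Z_p/Z_s = (N_p/N_s)², so N_p/N_s = √(4000/8) = √500 = 22.4.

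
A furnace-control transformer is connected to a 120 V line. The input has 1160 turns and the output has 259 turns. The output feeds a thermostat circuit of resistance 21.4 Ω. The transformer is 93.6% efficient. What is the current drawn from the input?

V_out = 120 × 259/1160 = 26.793 V.
I_out = V_out/R = 26.793/21.4 = 1.2520 A.
P_out = V_out I_out = 26.793 × 1.2520 = 33.545 W.
P_in = P_out/η = 33.545/0.936 = 35.839 W.
I_in = P_in/V_in = 35.839/120 = 0.299 A.

I_in ≈ 0.299 A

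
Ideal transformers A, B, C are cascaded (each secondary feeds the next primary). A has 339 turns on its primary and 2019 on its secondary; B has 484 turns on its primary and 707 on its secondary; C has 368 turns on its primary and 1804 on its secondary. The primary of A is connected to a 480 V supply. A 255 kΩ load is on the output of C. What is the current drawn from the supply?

I_supply ≈ 3.42 A

After A: V = 480.00 × 2019/339 = 2858.8 V.
After B: V = 2858.8 × 707/484 = 4175.9 V.
After C: V = 4175.9 × 1804/368 = 20471 V.
I_load = 20471/255000 = 0.080279 A, so P_out = 20471 × 0.080279 = 1643.4 W.
All ideal ⇒ P_in = P_out, so I_supply = 1643.4/480 = 3.42 A.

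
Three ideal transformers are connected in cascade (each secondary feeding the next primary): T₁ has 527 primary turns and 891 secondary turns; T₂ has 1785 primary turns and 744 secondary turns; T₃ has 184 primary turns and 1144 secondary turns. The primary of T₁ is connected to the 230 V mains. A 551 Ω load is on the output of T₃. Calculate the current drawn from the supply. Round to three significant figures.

I_supply ≈ 8.01 A

Secondary of T₁: V = 230.00 × 891/527 = 388.86 V.
Secondary of T₂: V = 388.86 × 744/1785 = 162.08 V.
Secondary of T₃: V = 162.08 × 1144/184 = 1007.7 V.
I_load = 1007.7/551 = 1.8289 A, so P_out = 1007.7 × 1.8289 = 1843.0 W.
All ideal ⇒ P_in = P_out, so I_supply = 1843.0/230 = 8.01 A.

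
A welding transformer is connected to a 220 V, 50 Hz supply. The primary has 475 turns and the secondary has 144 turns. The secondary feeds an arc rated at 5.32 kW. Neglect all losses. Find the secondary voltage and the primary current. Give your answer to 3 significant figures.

V_s ≈ 66.7 V, I_p ≈ 24.2 A

V_s = V_p × N_s/N_p = 220 × 144/475 = 66.695 V.
I_s = P/V_s = 5320/66.695 = 79.766 A.
I_p = I_s × N_s/N_p = 79.766 × 144/475 = 24.2 A.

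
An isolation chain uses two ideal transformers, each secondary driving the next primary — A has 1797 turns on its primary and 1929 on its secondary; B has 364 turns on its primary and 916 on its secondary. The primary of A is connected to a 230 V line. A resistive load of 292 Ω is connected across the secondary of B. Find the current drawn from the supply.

After A: V = 230.00 × 1929/1797 = 246.89 V.
After B: V = 246.89 × 916/364 = 621.31 V.
I_load = 621.31/292 = 2.1278 A, so P_out = 621.31 × 2.1278 = 1322.0 W.
All ideal ⇒ P_in = P_out, so I_supply = 1322.0/230 = 5.75 A.

I_supply ≈ 5.75 A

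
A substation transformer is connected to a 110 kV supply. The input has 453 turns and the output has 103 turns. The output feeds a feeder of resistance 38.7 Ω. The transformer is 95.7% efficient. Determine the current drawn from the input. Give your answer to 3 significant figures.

V_out = 110000 × 103/453 = 25011 V.
I_out = V_out/R = 25011/38.7 = 646.28 A.
P_out = V_out I_out = 25011 × 646.28 = 1.6164×10^7 W.
P_in = P_out/η = 1.6164×10^7/0.957 = 1.6890×10^7 W.
I_in = P_in/V_in = 1.6890×10^7/110000 = 154 A.

I_in ≈ 154 A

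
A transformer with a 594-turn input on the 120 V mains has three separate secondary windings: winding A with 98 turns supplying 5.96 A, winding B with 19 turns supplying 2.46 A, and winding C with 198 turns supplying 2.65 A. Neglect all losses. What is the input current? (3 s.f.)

V_A = 120 × 98/594 = 19.798 V; V_B = 120 × 19/594 = 3.8384 V; V_C = 120 × 198/594 = 40.000 V.
P_out = V_A I_A + V_B I_B + V_C I_C = 19.798×5.96 + 3.8384×2.46 + 40.000×2.65 = 118.00 + 9.4424 + 106.00 = 233.44 W.
Ideal ⇒ P_in = P_out, so I_in = P_out/V_in = 233.44/120 = 1.95 A.

I_in ≈ 1.95 A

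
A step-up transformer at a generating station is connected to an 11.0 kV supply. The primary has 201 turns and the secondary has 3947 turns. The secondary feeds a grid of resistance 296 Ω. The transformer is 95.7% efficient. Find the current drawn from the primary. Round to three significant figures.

V_s = 11000 × 3947/201 = 216000 V.
I_s = V_s/R = 216000/296 = 729.75 A.
P_out = V_s I_s = 216000 × 729.75 = 1.5763×10^8 W.
P_in = P_out/η = 1.5763×10^8/0.957 = 1.6471×10^8 W.
I_p = P_in/V_p = 1.6471×10^8/11000 = 15000 A.

I_p ≈ 15000 A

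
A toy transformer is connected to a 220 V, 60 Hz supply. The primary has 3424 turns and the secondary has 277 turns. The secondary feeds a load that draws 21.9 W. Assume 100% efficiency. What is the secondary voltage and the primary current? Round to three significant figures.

V_s ≈ 17.8 V, I_p ≈ 0.0995 A

V_s = V_p × N_s/N_p = 220 × 277/3424 = 17.798 V.
I_s = P/V_s = 21.9/17.798 = 1.2305 A.
I_p = I_s × N_s/N_p = 1.2305 × 277/3424 = 0.0995 A.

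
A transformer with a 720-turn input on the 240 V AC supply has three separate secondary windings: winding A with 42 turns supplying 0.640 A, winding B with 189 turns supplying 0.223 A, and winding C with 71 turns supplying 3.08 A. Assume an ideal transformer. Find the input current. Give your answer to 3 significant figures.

I_in ≈ 0.400 A

V_A = 240 × 42/720 = 14.000 V; V_B = 240 × 189/720 = 63.000 V; V_C = 240 × 71/720 = 23.667 V.
P_out = V_A I_A + V_B I_B + V_C I_C = 14.000×0.640 + 63.000×0.223 + 23.667×3.08 = 8.9600 + 14.049 + 72.893 = 95.902 W.
Ideal ⇒ P_in = P_out, so I_in = P_out/V_in = 95.902/240 = 0.400 A.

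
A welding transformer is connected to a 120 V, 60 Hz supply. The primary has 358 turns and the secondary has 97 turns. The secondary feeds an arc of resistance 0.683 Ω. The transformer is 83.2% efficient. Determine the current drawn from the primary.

I_p ≈ 15.5 A

V_s = 120 × 97/358 = 32.514 V.
I_s = V_s/R = 32.514/0.683 = 47.605 A.
P_out = V_s I_s = 32.514 × 47.605 = 1547.8 W.
P_in = P_out/η = 1547.8/0.832 = 1860.4 W.
I_p = P_in/V_p = 1860.4/120 = 15.5 A.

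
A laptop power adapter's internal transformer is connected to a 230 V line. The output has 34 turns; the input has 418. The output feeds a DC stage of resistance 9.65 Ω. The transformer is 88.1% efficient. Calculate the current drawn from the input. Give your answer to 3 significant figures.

V_out = 230 × 34/418 = 18.708 V.
I_out = V_out/R = 18.708/9.65 = 1.9387 A.
P_out = V_out I_out = 18.708 × 1.9387 = 36.269 W.
P_in = P_out/η = 36.269/0.881 = 41.168 W.
I_in = P_in/V_in = 41.168/230 = 0.179 A.

I_in ≈ 0.179 A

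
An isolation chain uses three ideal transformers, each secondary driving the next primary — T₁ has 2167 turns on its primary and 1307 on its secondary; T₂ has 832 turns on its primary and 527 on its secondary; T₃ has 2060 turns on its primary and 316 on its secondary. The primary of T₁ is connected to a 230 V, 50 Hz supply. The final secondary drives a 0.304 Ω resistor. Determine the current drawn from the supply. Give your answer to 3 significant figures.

After T₁: V = 230.00 × 1307/2167 = 138.72 V.
After T₂: V = 138.72 × 527/832 = 87.868 V.
After T₃: V = 87.868 × 316/2060 = 13.479 V.
I_load = 13.479/0.304 = 44.338 A, so P_out = 13.479 × 44.338 = 597.63 W.
All ideal ⇒ P_in = P_out, so I_supply = 597.63/230 = 2.60 A.

I_supply ≈ 2.60 A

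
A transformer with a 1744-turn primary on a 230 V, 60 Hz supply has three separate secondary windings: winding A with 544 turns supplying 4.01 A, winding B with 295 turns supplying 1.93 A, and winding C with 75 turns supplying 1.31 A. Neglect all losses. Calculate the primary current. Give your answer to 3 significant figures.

V_A = 230 × 544/1744 = 71.743 V; V_B = 230 × 295/1744 = 38.905 V; V_C = 230 × 75/1744 = 9.8911 V.
P_out = V_A I_A + V_B I_B + V_C I_C = 71.743×4.01 + 38.905×1.93 + 9.8911×1.31 = 287.69 + 75.086 + 12.957 = 375.73 W.
Ideal ⇒ P_in = P_out, so I_p = P_out/V_p = 375.73/230 = 1.63 A.

I_p ≈ 1.63 A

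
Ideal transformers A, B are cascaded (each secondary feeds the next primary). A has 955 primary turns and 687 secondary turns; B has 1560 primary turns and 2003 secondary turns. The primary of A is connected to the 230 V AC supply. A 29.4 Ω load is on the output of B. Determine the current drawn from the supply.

Secondary of A: V = 230.00 × 687/955 = 165.46 V.
Secondary of B: V = 165.46 × 2003/1560 = 212.44 V.
I_load = 212.44/29.4 = 7.2259 A, so P_out = 212.44 × 7.2259 = 1535.1 W.
All ideal ⇒ P_in = P_out, so I_supply = 1535.1/230 = 6.67 A.

I_supply ≈ 6.67 A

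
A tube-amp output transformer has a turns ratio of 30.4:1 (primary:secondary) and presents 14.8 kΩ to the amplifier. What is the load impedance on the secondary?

Z_s = Z_p/(N_p/N_s)² = 14800/30.4² = 16.0 Ω.

Z_s ≈ 16.0 Ω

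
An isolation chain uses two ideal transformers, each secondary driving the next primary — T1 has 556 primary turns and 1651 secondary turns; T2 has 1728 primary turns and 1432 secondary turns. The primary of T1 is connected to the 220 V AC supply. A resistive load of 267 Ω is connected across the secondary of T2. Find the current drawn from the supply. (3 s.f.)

After T1: V = 220.00 × 1651/556 = 653.27 V.
After T2: V = 653.27 × 1432/1728 = 541.37 V.
I_load = 541.37/267 = 2.0276 A, so P_out = 541.37 × 2.0276 = 1097.7 W.
All ideal ⇒ P_in = P_out, so I_supply = 1097.7/220 = 4.99 A.

I_supply ≈ 4.99 A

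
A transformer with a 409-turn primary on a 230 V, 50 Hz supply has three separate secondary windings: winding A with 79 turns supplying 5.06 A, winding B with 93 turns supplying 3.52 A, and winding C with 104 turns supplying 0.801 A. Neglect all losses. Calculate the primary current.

I_p ≈ 1.98 A

V_A = 230 × 79/409 = 44.425 V; V_B = 230 × 93/409 = 52.298 V; V_C = 230 × 104/409 = 58.484 V.
P_out = V_A I_A + V_B I_B + V_C I_C = 44.425×5.06 + 52.298×3.52 + 58.484×0.801 = 224.79 + 184.09 + 46.846 = 455.73 W.
Ideal ⇒ P_in = P_out, so I_p = P_out/V_p = 455.73/230 = 1.98 A.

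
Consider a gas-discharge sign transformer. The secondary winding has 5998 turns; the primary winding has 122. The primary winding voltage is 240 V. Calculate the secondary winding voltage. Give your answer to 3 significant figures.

V_s/V_p = N_s/N_p, so V_s = 240 × 5998/122 = 11800 V.

V_s ≈ 11800 V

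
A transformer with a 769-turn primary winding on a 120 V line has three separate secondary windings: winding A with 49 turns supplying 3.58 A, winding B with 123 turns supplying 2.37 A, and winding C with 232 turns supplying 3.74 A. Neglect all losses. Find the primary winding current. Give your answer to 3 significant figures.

V_A = 120 × 49/769 = 7.6463 V; V_B = 120 × 123/769 = 19.194 V; V_C = 120 × 232/769 = 36.203 V.
P_out = V_A I_A + V_B I_B + V_C I_C = 7.6463×3.58 + 19.194×2.37 + 36.203×3.74 = 27.374 + 45.489 + 135.40 = 208.26 W.
Ideal ⇒ P_in = P_out, so I_p = P_out/V_p = 208.26/120 = 1.74 A.

I_p ≈ 1.74 A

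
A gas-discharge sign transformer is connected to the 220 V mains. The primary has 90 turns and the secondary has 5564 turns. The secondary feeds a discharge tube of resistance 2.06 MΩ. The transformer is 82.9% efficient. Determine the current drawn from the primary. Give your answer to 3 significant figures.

V_s = 220 × 5564/90 = 13601 V.
I_s = V_s/R = 13601/(2.06×10^6) = 0.0066024 A.
P_out = V_s I_s = 13601 × 0.0066024 = 89.798 W.
P_in = P_out/η = 89.798/0.829 = 108.32 W.
I_p = P_in/V_p = 108.32/220 = 0.492 A.

I_p ≈ 0.492 A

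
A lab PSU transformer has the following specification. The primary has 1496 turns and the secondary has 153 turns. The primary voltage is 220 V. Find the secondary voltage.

V_s/V_p = N_s/N_p, so V_s = 220 × 153/1496 = 22.5 V.

V_s ≈ 22.5 V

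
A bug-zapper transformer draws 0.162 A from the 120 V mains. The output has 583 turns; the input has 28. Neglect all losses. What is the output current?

I_out/I_in = N_in/N_out, so I_out = 0.162 × 28/583 = 0.00778 A.

I_out ≈ 0.00778 A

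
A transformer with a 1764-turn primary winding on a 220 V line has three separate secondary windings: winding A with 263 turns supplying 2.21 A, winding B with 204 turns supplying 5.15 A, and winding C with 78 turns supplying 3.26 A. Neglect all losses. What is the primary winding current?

V_A = 220 × 263/1764 = 32.800 V; V_B = 220 × 204/1764 = 25.442 V; V_C = 220 × 78/1764 = 9.7279 V.
P_out = V_A I_A + V_B I_B + V_C I_C = 32.800×2.21 + 25.442×5.15 + 9.7279×3.26 = 72.489 + 131.03 + 31.713 = 235.23 W.
Ideal ⇒ P_in = P_out, so I_p = P_out/V_p = 235.23/220 = 1.07 A.

I_p ≈ 1.07 A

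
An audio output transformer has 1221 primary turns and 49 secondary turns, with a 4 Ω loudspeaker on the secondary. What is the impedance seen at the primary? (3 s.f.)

Z_p ≈ 2480 Ω

Z_p = (N_p/N_s)² × Z_s = (1221/49)² × 4 = 2480 Ω.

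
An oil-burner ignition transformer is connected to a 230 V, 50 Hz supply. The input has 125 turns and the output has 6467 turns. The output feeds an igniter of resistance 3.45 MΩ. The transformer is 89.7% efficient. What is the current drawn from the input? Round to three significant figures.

I_in ≈ 0.199 A

V_out = 230 × 6467/125 = 11899 V.
I_out = V_out/R = 11899/(3.45×10^6) = 0.0034491 A.
P_out = V_out I_out = 11899 × 0.0034491 = 41.041 W.
P_in = P_out/η = 41.041/0.897 = 45.754 W.
I_in = P_in/V_in = 45.754/230 = 0.199 A.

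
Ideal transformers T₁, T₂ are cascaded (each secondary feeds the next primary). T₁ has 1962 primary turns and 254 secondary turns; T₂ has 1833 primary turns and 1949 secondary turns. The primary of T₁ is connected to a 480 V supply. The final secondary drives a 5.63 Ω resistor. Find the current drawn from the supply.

Secondary of T₁: V = 480.00 × 254/1962 = 62.141 V.
Secondary of T₂: V = 62.141 × 1949/1833 = 66.073 V.
I_load = 66.073/5.63 = 11.736 A, so P_out = 66.073 × 11.736 = 775.43 W.
All ideal ⇒ P_in = P_out, so I_supply = 775.43/480 = 1.62 A.

I_supply ≈ 1.62 A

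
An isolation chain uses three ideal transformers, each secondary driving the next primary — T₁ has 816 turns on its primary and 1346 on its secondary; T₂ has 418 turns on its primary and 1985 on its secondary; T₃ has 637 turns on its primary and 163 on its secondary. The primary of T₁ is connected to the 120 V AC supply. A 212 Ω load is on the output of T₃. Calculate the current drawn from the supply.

Secondary of T₁: V = 120.00 × 1346/816 = 197.94 V.
Secondary of T₂: V = 197.94 × 1985/418 = 939.98 V.
Secondary of T₃: V = 939.98 × 163/637 = 240.53 V.
I_load = 240.53/212 = 1.1346 A, so P_out = 240.53 × 1.1346 = 272.90 W.
All ideal ⇒ P_in = P_out, so I_supply = 272.90/120 = 2.27 A.

I_supply ≈ 2.27 A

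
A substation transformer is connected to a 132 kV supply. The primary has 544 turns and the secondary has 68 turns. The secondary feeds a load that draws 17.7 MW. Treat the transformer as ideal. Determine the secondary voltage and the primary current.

V_s ≈ 16500 V, I_p ≈ 134 A

V_s = V_p × N_s/N_p = 132000 × 68/544 = 16500 V.
I_s = P/V_s = 1.77×10^7/16500 = 1072.7 A.
I_p = I_s × N_s/N_p = 1072.7 × 68/544 = 134 A.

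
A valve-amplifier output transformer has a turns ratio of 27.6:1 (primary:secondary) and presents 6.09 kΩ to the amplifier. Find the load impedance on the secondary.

Z_s ≈ 7.99 Ω

Z_s = Z_p/(N_p/N_s)² = 6090/27.6² = 7.99 Ω.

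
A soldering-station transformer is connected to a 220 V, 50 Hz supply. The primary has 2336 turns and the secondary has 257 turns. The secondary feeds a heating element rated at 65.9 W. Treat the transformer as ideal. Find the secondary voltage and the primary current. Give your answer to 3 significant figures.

V_s ≈ 24.2 V, I_p ≈ 0.300 A

V_s = V_p × N_s/N_p = 220 × 257/2336 = 24.204 V.
I_s = P/V_s = 65.9/24.204 = 2.7227 A.
I_p = I_s × N_s/N_p = 2.7227 × 257/2336 = 0.300 A.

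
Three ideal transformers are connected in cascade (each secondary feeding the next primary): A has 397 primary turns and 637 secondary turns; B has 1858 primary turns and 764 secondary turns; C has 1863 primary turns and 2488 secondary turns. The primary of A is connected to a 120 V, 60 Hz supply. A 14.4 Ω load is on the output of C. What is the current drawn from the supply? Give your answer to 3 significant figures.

After A: V = 120.00 × 637/397 = 192.54 V.
After B: V = 192.54 × 764/1858 = 79.173 V.
After C: V = 79.173 × 2488/1863 = 105.73 V.
I_load = 105.73/14.4 = 7.3427 A, so P_out = 105.73 × 7.3427 = 776.37 W.
All ideal ⇒ P_in = P_out, so I_supply = 776.37/120 = 6.47 A.

I_supply ≈ 6.47 A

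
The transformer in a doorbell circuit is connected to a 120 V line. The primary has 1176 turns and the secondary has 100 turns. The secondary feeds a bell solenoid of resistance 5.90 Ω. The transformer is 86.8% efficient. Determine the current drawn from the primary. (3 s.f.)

V_s = 120 × 100/1176 = 10.204 V.
I_s = V_s/R = 10.204/5.90 = 1.7295 A.
P_out = V_s I_s = 10.204 × 1.7295 = 17.648 W.
P_in = P_out/η = 17.648/0.868 = 20.332 W.
I_p = P_in/V_p = 20.332/120 = 0.169 A.

I_p ≈ 0.169 A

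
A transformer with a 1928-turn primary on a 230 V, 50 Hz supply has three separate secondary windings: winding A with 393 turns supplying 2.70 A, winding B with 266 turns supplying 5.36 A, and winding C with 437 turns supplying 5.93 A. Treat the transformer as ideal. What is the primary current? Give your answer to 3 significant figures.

V_A = 230 × 393/1928 = 46.883 V; V_B = 230 × 266/1928 = 31.732 V; V_C = 230 × 437/1928 = 52.132 V.
P_out = V_A I_A + V_B I_B + V_C I_C = 46.883×2.70 + 31.732×5.36 + 52.132×5.93 = 126.58 + 170.09 + 309.14 = 605.81 W.
Ideal ⇒ P_in = P_out, so I_p = P_out/V_p = 605.81/230 = 2.63 A.

I_p ≈ 2.63 A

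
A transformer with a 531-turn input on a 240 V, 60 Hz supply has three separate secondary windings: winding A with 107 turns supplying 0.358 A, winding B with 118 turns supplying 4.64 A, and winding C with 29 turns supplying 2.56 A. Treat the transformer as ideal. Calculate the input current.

V_A = 240 × 107/531 = 48.362 V; V_B = 240 × 118/531 = 53.333 V; V_C = 240 × 29/531 = 13.107 V.
P_out = V_A I_A + V_B I_B + V_C I_C = 48.362×0.358 + 53.333×4.64 + 13.107×2.56 = 17.313 + 247.47 + 33.555 = 298.33 W.
Ideal ⇒ P_in = P_out, so I_in = P_out/V_in = 298.33/240 = 1.24 A.

I_in ≈ 1.24 A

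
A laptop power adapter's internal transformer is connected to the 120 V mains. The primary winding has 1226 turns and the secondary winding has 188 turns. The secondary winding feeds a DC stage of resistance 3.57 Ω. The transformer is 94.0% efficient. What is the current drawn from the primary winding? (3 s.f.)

I_p ≈ 0.841 A

V_s = 120 × 188/1226 = 18.401 V.
I_s = V_s/R = 18.401/3.57 = 5.1544 A.
P_out = V_s I_s = 18.401 × 5.1544 = 94.848 W.
P_in = P_out/η = 94.848/0.940 = 100.90 W.
I_p = P_in/V_p = 100.90/120 = 0.841 A.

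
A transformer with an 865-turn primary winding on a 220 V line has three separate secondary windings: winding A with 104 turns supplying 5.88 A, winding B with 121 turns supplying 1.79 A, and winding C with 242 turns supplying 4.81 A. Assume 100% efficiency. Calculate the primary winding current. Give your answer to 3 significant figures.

I_p ≈ 2.30 A

V_A = 220 × 104/865 = 26.451 V; V_B = 220 × 121/865 = 30.775 V; V_C = 220 × 242/865 = 61.549 V.
P_out = V_A I_A + V_B I_B + V_C I_C = 26.451×5.88 + 30.775×1.79 + 61.549×4.81 = 155.53 + 55.086 + 296.05 = 506.67 W.
Ideal ⇒ P_in = P_out, so I_p = P_out/V_p = 506.67/220 = 2.30 A.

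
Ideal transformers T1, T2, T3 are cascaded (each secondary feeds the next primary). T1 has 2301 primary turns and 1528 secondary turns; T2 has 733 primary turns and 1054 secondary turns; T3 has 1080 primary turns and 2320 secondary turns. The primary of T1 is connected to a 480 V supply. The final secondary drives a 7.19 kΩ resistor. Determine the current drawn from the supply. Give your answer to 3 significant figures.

I_supply ≈ 0.281 A

Secondary of T1: V = 480.00 × 1528/2301 = 318.75 V.
Secondary of T2: V = 318.75 × 1054/733 = 458.34 V.
Secondary of T3: V = 458.34 × 2320/1080 = 984.58 V.
I_load = 984.58/7190 = 0.13694 A, so P_out = 984.58 × 0.13694 = 134.82 W.
All ideal ⇒ P_in = P_out, so I_supply = 134.82/480 = 0.281 A.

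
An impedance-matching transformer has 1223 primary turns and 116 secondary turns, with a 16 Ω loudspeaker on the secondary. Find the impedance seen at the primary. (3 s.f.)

Z_p ≈ 1780 Ω

Z_p = (N_p/N_s)² × Z_s = (1223/116)² × 16 = 1780 Ω.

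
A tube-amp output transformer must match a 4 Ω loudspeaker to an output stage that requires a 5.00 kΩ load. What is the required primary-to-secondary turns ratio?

Z_p/Z_s = (N_p/N_s)², so N_p/N_s = √(5000/4) = √1250 = 35.4.

N_p/N_s ≈ 35.4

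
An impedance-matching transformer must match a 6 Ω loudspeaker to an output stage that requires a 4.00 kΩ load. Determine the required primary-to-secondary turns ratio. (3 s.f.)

N_p/N_s ≈ 25.8

Z_p/Z_s = (N_p/N_s)², so N_p/N_s = √(4000/6) = √667 = 25.8.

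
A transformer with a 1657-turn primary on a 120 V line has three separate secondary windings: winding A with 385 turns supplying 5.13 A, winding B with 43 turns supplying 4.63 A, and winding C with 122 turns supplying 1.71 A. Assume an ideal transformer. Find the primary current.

I_p ≈ 1.44 A

V_A = 120 × 385/1657 = 27.882 V; V_B = 120 × 43/1657 = 3.1141 V; V_C = 120 × 122/1657 = 8.8352 V.
P_out = V_A I_A + V_B I_B + V_C I_C = 27.882×5.13 + 3.1141×4.63 + 8.8352×1.71 = 143.03 + 14.418 + 15.108 = 172.56 W.
Ideal ⇒ P_in = P_out, so I_p = P_out/V_p = 172.56/120 = 1.44 A.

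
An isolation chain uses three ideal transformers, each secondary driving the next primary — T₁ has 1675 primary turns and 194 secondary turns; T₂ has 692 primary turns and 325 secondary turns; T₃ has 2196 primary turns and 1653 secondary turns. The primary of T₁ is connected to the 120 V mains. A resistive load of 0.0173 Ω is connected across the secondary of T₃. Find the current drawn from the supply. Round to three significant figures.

I_supply ≈ 11.6 A

After T₁: V = 120.00 × 194/1675 = 13.899 V.
After T₂: V = 13.899 × 325/692 = 6.5275 V.
After T₃: V = 6.5275 × 1653/2196 = 4.9134 V.
I_load = 4.9134/0.0173 = 284.01 A, so P_out = 4.9134 × 284.01 = 1395.5 W.
All ideal ⇒ P_in = P_out, so I_supply = 1395.5/120 = 11.6 A.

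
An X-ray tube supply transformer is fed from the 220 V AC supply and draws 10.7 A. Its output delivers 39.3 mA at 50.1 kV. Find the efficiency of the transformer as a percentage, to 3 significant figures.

P_in = 220 × 10.7 = 2354.00 W.
P_out = 50100 × 0.0393 = 1968.93 W.
η = P_out/P_in = 1968.93/2354.00 = 0.836.

η ≈ 83.6%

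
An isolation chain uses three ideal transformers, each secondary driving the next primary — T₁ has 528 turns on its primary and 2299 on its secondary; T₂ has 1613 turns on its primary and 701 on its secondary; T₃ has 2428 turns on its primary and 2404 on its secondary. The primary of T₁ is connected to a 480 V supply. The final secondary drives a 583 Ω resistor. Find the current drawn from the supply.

After T₁: V = 480.00 × 2299/528 = 2090.0 V.
After T₂: V = 2090.0 × 701/1613 = 908.30 V.
After T₃: V = 908.30 × 2404/2428 = 899.32 V.
I_load = 899.32/583 = 1.5426 A, so P_out = 899.32 × 1.5426 = 1387.3 W.
All ideal ⇒ P_in = P_out, so I_supply = 1387.3/480 = 2.89 A.

I_supply ≈ 2.89 A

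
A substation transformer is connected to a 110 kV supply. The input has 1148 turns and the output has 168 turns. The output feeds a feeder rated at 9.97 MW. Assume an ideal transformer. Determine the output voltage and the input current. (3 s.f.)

V_out ≈ 16100 V, I_in ≈ 90.6 A

V_out = V_in × N_out/N_in = 110000 × 168/1148 = 16098 V.
I_out = P/V_out = 9.97×10^6/16098 = 619.35 A.
I_in = I_out × N_out/N_in = 619.35 × 168/1148 = 90.6 A.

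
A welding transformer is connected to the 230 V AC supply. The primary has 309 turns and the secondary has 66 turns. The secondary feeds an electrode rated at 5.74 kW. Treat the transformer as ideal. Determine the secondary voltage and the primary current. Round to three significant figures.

V_s = V_p × N_s/N_p = 230 × 66/309 = 49.126 V.
I_s = P/V_s = 5740/49.126 = 116.84 A.
I_p = I_s × N_s/N_p = 116.84 × 66/309 = 25.0 A.

V_s ≈ 49.1 V, I_p ≈ 25.0 A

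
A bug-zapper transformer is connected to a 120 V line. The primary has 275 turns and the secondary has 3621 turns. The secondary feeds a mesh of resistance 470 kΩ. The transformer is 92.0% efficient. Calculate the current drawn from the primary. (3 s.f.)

V_s = 120 × 3621/275 = 1580.1 V.
I_s = V_s/R = 1580.1/470000 = 0.0033619 A.
P_out = V_s I_s = 1580.1 × 0.0033619 = 5.3120 W.
P_in = P_out/η = 5.3120/0.920 = 5.7739 W.
I_p = P_in/V_p = 5.7739/120 = 0.0481 A.

I_p ≈ 0.0481 A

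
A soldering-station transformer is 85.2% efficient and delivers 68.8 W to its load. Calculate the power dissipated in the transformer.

P_in = P_out/η = 68.8/0.852 = 80.7512 W.
P_loss = P_in − P_out = 80.7512 − 68.8 = 12.0 W.

P_loss ≈ 12.0 W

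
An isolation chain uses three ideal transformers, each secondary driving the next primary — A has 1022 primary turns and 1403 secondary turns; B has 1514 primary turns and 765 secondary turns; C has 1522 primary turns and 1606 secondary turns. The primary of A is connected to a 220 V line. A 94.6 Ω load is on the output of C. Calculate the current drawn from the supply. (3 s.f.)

I_supply ≈ 1.25 A

After A: V = 220.00 × 1403/1022 = 302.02 V.
After B: V = 302.02 × 765/1514 = 152.60 V.
After C: V = 152.60 × 1606/1522 = 161.03 V.
I_load = 161.03/94.6 = 1.7022 A, so P_out = 161.03 × 1.7022 = 274.09 W.
All ideal ⇒ P_in = P_out, so I_supply = 274.09/220 = 1.25 A.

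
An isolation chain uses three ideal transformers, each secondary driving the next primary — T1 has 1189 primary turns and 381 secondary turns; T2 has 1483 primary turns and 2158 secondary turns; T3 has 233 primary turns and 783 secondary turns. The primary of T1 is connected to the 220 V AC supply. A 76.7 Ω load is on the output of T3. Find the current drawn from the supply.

I_supply ≈ 7.04 A

Secondary of T1: V = 220.00 × 381/1189 = 70.496 V.
Secondary of T2: V = 70.496 × 2158/1483 = 102.58 V.
Secondary of T3: V = 102.58 × 783/233 = 344.73 V.
I_load = 344.73/76.7 = 4.4946 A, so P_out = 344.73 × 4.4946 = 1549.4 W.
All ideal ⇒ P_in = P_out, so I_supply = 1549.4/220 = 7.04 A.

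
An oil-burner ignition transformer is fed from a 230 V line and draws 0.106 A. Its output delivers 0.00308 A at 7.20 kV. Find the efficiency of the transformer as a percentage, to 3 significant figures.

P_in = 230 × 0.106 = 24.3800 W.
P_out = 7200 × 0.00308 = 22.1760 W.
η = P_out/P_in = 22.1760/24.3800 = 0.910.

η ≈ 91.0%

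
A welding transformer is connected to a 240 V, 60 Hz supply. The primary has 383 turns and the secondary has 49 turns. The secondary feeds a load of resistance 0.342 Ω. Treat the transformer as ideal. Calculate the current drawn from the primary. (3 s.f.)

I_p ≈ 11.5 A

V_s = V_p × N_s/N_p = 240 × 49/383 = 30.705 V.
I_s = V_s/R = 30.705/0.342 = 89.781 A.
For an ideal transformer I_p N_p = I_s N_s, so I_p = 89.781 × 49/383 = 11.5 A.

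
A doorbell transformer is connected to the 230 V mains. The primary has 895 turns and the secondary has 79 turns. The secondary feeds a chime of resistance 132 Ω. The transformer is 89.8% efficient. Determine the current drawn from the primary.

V_s = 230 × 79/895 = 20.302 V.
I_s = V_s/R = 20.302/132 = 0.15380 A.
P_out = V_s I_s = 20.302 × 0.15380 = 3.1224 W.
P_in = P_out/η = 3.1224/0.898 = 3.4771 W.
I_p = P_in/V_p = 3.4771/230 = 0.0151 A.

I_p ≈ 0.0151 A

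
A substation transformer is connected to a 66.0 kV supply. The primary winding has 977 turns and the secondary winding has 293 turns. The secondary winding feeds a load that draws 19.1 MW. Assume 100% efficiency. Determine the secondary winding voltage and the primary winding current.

V_s = V_p × N_s/N_p = 66000 × 293/977 = 19793 V.
I_s = P/V_s = 1.91×10^7/19793 = 964.98 A.
I_p = I_s × N_s/N_p = 964.98 × 293/977 = 289 A.

V_s ≈ 19800 V, I_p ≈ 289 A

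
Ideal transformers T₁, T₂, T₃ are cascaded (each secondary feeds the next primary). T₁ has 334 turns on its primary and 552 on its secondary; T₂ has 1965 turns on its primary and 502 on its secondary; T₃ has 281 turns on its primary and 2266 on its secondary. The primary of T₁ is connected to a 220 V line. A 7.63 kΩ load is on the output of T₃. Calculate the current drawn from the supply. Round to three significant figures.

I_supply ≈ 0.334 A

After T₁: V = 220.00 × 552/334 = 363.59 V.
After T₂: V = 363.59 × 502/1965 = 92.887 V.
After T₃: V = 92.887 × 2266/281 = 749.05 V.
I_load = 749.05/7630 = 0.098172 A, so P_out = 749.05 × 0.098172 = 73.535 W.
All ideal ⇒ P_in = P_out, so I_supply = 73.535/220 = 0.334 A.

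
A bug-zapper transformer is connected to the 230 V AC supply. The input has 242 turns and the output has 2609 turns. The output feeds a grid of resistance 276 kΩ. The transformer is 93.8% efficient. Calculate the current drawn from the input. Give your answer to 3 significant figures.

V_out = 230 × 2609/242 = 2479.6 V.
I_out = V_out/R = 2479.6/276000 = 0.0089842 A.
P_out = V_out I_out = 2479.6 × 0.0089842 = 22.277 W.
P_in = P_out/η = 22.277/0.938 = 23.750 W.
I_in = P_in/V_in = 23.750/230 = 0.103 A.

I_in ≈ 0.103 A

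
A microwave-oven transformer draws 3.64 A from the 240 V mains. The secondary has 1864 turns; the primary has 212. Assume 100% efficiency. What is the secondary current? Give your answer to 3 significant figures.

I_s/I_p = N_p/N_s, so I_s = 3.64 × 212/1864 = 0.414 A.

I_s ≈ 0.414 A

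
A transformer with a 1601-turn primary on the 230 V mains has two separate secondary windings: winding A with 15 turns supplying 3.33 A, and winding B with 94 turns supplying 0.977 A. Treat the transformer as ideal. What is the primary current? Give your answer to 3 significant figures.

V_A = 230 × 15/1601 = 2.1549 V; V_B = 230 × 94/1601 = 13.504 V.
P_out = V_A I_A + V_B I_B = 2.1549×3.33 + 13.504×0.977 = 7.1758 + 13.193 = 20.369 W.
Ideal ⇒ P_in = P_out, so I_p = P_out/V_p = 20.369/230 = 0.0886 A.

I_p ≈ 0.0886 A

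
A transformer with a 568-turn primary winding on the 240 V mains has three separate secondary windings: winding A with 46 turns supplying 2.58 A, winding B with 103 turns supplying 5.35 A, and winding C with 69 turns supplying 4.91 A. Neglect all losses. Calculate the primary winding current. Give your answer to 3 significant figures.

V_A = 240 × 46/568 = 19.437 V; V_B = 240 × 103/568 = 43.521 V; V_C = 240 × 69/568 = 29.155 V.
P_out = V_A I_A + V_B I_B + V_C I_C = 19.437×2.58 + 43.521×5.35 + 29.155×4.91 = 50.146 + 232.84 + 143.15 = 426.14 W.
Ideal ⇒ P_in = P_out, so I_p = P_out/V_p = 426.14/240 = 1.78 A.

I_p ≈ 1.78 A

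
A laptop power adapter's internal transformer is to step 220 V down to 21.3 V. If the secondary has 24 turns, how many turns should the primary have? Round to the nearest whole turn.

N_p/N_s = V_p/V_s, so N_p = 24 × 220/21.3 = 247.9 ≈ 248 turns.

N_p = 248 turns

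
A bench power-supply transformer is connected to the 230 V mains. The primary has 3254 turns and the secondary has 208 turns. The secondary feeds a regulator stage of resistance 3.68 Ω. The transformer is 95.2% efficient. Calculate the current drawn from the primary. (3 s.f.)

V_s = 230 × 208/3254 = 14.702 V.
I_s = V_s/R = 14.702/3.68 = 3.9951 A.
P_out = V_s I_s = 14.702 × 3.9951 = 58.735 W.
P_in = P_out/η = 58.735/0.952 = 61.697 W.
I_p = P_in/V_p = 61.697/230 = 0.268 A.

I_p ≈ 0.268 A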